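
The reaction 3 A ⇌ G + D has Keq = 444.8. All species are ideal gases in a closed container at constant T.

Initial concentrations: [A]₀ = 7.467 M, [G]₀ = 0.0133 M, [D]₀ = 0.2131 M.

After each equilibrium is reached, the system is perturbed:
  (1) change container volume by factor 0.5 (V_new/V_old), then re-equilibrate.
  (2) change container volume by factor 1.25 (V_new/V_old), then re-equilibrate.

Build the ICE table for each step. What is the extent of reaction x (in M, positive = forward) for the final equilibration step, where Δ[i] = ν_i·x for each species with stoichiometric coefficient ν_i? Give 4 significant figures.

x = -0.00782 M

Q₀ = 6.8076e-06 vs Keq = 444.8 ⇒ Q<K, forward
Step 1:
                   A          G          D
  Initial      7.467     0.0133     0.2131
  Change      -7.224      2.408      2.408
  Equil       0.2426      2.421      2.621
  solve Keq expr → x = 2.408; check Q = 444.8
Then change container volume by factor 0.5 (V_new/V_old).
Step 2:
                   A          G          D
  Initial     0.4851      4.843      5.242
  Change    -0.09841     0.0328     0.0328
  Equil       0.3867      4.876      5.275
  solve Keq expr → x = 0.0328; check Q = 444.8
Then change container volume by factor 1.25 (V_new/V_old).
Step 3:
                   A          G          D
  Initial     0.3094      3.901       4.22
  Change     0.02346   -0.00782   -0.00782
  Equil       0.3328      3.893      4.212
  solve Keq expr → x = -0.00782; check Q = 444.8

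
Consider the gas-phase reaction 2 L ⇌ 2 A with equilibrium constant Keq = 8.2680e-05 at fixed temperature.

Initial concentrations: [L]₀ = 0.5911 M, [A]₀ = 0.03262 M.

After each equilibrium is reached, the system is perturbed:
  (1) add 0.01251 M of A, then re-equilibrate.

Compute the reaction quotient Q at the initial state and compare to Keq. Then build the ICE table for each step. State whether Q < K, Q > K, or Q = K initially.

Q₀ = 0.003045 vs Keq = 8.2680e-05 ⇒ Q>K, reverse
Step 1:
                  L         A
  I          0.5911   0.03262
  C           0.027    -0.027
  E          0.6181   0.00562
  solve Keq expr → x = -0.0135; check Q = 8.2680e-05
Then add 0.01251 M of A.
Step 2:
                  L         A
  I          0.6181   0.01813
  C          0.0124   -0.0124
  E          0.6305  0.005733
  solve Keq expr → x = -0.006199; check Q = 8.2680e-05

Q₀ = 0.003045; Q > K (proceeds reverse)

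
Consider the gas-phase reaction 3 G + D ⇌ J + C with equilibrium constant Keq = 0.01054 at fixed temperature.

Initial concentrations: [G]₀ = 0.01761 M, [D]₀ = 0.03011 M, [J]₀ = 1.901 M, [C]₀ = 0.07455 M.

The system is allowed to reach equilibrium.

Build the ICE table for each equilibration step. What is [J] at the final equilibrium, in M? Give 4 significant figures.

[J]_eq = 1.826 M

Q₀ = 8.6187e+05 vs Keq = 0.01054 ⇒ Q>K, reverse
Step 1:
                  G         D         J         C
  Initial   0.01761   0.03011     1.901   0.07455
  Change     0.2236   0.07454  -0.07454  -0.07454
  Equil      0.2412    0.1047     1.826 8.4780e-06
  solve Keq expr → x = -0.07454; check Q = 0.01054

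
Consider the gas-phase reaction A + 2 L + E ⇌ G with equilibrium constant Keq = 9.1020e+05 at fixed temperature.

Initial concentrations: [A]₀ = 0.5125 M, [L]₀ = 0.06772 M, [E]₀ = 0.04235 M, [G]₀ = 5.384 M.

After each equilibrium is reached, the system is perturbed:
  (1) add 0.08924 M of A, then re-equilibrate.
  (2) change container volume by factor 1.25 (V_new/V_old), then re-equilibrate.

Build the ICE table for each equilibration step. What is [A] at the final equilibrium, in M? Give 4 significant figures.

[A]_eq = 0.466 M

Q₀ = 5.4091e+04 vs Keq = 9.1020e+05 ⇒ Q<K, forward
Step 1:
                    A           L           E           G
  I            0.5125     0.06772     0.04235       5.384
  C          -0.02174    -0.04349    -0.02174     0.02174
  E            0.4908     0.02423     0.02061       5.406
  solve Keq expr → x = 0.02174; check Q = 9.1020e+05
Then add 0.08924 M of A.
Step 2:
                    A           L           E           G
  I              0.58     0.02423     0.02061       5.406
  C       -7.5340e-04   -0.001507 -7.5340e-04  7.5340e-04
  E            0.5792     0.02273     0.01985       5.406
  solve Keq expr → x = 7.5340e-04; check Q = 9.1020e+05
Then change container volume by factor 1.25 (V_new/V_old).
Step 3:
                    A           L           E           G
  I            0.4634     0.01818     0.01588       4.325
  C          0.002638    0.005275    0.002638   -0.002638
  E             0.466     0.02346     0.01852       4.323
  solve Keq expr → x = -0.002638; check Q = 9.1020e+05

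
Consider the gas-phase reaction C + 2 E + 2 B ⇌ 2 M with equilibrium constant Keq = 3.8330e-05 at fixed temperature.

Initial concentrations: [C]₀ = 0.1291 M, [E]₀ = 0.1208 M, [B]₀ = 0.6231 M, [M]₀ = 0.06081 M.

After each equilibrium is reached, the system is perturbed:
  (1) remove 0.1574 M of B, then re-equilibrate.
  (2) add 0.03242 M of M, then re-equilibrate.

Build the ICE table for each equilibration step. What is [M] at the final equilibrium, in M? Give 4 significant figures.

Q₀ = 5.056 vs Keq = 3.8330e-05 ⇒ Q>K, reverse
Step 1:
                  C         E         B         M
  Initial    0.1291    0.1208    0.6231   0.06081
  Change    0.03025    0.0605    0.0605   -0.0605
  Equil      0.1594    0.1813    0.6836 3.0631e-04
  solve Keq expr → x = -0.03025; check Q = 3.8330e-05
Then remove 0.1574 M of B.
Step 2:
                  C         E         B         M
  Initial    0.1594    0.1813    0.5262 3.0631e-04
  Change  3.5189e-05 7.0379e-05 7.0379e-05 -7.0379e-05
  Equil      0.1594    0.1814    0.5263 2.3593e-04
  solve Keq expr → x = -3.5189e-05; check Q = 3.8330e-05
Then add 0.03242 M of M.
Step 3:
                  C         E         B         M
  Initial    0.1594    0.1814    0.5263   0.03266
  Change    0.01617   0.03235   0.03235  -0.03235
  Equil      0.1756    0.2137    0.5586 3.0970e-04
  solve Keq expr → x = -0.01617; check Q = 3.8330e-05

[M]_eq = 3.0970e-04 M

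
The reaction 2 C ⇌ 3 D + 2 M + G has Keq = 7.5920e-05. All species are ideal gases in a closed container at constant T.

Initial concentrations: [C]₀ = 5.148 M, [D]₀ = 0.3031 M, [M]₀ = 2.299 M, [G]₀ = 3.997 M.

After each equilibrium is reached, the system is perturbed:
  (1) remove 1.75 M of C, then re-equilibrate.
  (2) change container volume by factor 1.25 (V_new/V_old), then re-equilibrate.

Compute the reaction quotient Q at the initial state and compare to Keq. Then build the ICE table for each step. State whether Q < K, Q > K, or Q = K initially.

Q₀ = 0.0222 vs Keq = 7.5920e-05 ⇒ Q>K, reverse
Step 1:
                   C          D          M          G
  init         5.148     0.3031      2.299      3.997
  Δ           0.1691    -0.2536    -0.1691   -0.08455
  eq           5.317    0.04945       2.13      3.912
  solve Keq expr → x = -0.08455; check Q = 7.5920e-05
Then remove 1.75 M of C.
Step 2:
                   C          D          M          G
  init         3.567    0.04945       2.13      3.912
  Δ         0.007598    -0.0114  -0.007598  -0.003799
  eq           3.575    0.03805      2.122      3.909
  solve Keq expr → x = -0.003799; check Q = 7.5920e-05
Then change container volume by factor 1.25 (V_new/V_old).
Step 3:
                   C          D          M          G
  init          2.86    0.03044      1.698      3.127
  Δ        -0.006905    0.01036   0.006905   0.003453
  eq           2.853     0.0408      1.705       3.13
  solve Keq expr → x = 0.003453; check Q = 7.5920e-05

Q₀ = 0.0222; Q > K (proceeds reverse)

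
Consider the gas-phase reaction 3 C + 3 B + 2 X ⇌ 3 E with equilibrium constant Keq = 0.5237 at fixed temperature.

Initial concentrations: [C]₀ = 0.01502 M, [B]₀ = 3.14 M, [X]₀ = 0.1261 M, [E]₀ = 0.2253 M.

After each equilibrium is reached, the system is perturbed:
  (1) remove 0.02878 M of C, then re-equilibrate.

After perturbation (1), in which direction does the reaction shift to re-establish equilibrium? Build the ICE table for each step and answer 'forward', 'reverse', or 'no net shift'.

Direction: reverse

Q₀ = 6856 vs Keq = 0.5237 ⇒ Q>K, reverse
Step 1:
                   C          B          X          E
  Initial    0.01502       3.14     0.1261     0.2253
  Change      0.1116     0.1116     0.0744    -0.1116
  Equil       0.1266      3.252     0.2005     0.1137
  solve Keq expr → x = -0.0372; check Q = 0.5237
Then remove 0.02878 M of C.
Step 2:
                   C          B          X          E
  Initial    0.09785      3.252     0.2005     0.1137
  Change     0.01204    0.01204   0.008026   -0.01204
  Equil       0.1099      3.264     0.2085     0.1017
  solve Keq expr → x = -0.004013; check Q = 0.5237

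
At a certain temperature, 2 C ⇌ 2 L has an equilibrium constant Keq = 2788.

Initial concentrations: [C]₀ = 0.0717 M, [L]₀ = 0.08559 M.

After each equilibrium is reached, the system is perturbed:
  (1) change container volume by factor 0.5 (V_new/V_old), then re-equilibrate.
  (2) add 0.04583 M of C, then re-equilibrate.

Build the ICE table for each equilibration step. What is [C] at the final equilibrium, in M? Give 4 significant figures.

Q₀ = 1.425 vs Keq = 2788 ⇒ Q<K, forward
Step 1:
                  C         L
  init       0.0717   0.08559
  Δ        -0.06878   0.06878
  eq       0.002924    0.1544
  solve Keq expr → x = 0.03439; check Q = 2788
Then change container volume by factor 0.5 (V_new/V_old).
Step 2:
                  C         L
  init     0.005847    0.3087
  Δ               0         0
  eq       0.005847    0.3087
  solve Keq expr → x = 0; check Q = 2788
Then add 0.04583 M of C.
Step 3:
                  C         L
  init      0.05168    0.3087
  Δ        -0.04498   0.04498
  eq       0.006699    0.3537
  solve Keq expr → x = 0.02249; check Q = 2788

[C]_eq = 0.006699 M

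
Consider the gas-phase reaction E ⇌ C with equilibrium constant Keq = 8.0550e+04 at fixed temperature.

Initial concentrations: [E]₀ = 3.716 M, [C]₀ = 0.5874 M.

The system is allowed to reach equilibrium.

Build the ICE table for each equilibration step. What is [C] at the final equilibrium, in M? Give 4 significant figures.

[C]_eq = 4.303 M

Q₀ = 0.1581 vs Keq = 8.0550e+04 ⇒ Q<K, forward
Step 1:
                    E           C
  Initial       3.716      0.5874
  Change       -3.716       3.716
  Equil    5.3425e-05       4.303
  solve Keq expr → x = 3.716; check Q = 8.0550e+04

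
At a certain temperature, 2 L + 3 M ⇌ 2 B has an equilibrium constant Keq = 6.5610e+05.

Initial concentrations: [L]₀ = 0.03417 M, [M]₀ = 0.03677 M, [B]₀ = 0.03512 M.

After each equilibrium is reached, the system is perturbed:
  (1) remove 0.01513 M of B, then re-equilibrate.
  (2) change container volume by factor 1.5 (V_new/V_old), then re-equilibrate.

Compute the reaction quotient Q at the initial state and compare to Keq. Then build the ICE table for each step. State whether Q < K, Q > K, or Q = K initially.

Q₀ = 2.1249e+04; Q < K (proceeds forward)

Q₀ = 2.1249e+04 vs Keq = 6.5610e+05 ⇒ Q<K, forward
Step 1:
                    L           M           B
  init        0.03417     0.03677     0.03512
  Δ          -0.01189    -0.01784     0.01189
  eq          0.02228     0.01893     0.04701
  solve Keq expr → x = 0.005946; check Q = 6.5610e+05
Then remove 0.01513 M of B.
Step 2:
                    L           M           B
  init        0.02228     0.01893     0.03188
  Δ         -0.001885   -0.002827    0.001885
  eq          0.02039     0.01611     0.03377
  solve Keq expr → x = 9.4227e-04; check Q = 6.5610e+05
Then change container volume by factor 1.5 (V_new/V_old).
Step 3:
                    L           M           B
  init         0.0136     0.01074     0.02251
  Δ           0.00203    0.003045    -0.00203
  eq          0.01563     0.01378     0.02048
  solve Keq expr → x = -0.001015; check Q = 6.5610e+05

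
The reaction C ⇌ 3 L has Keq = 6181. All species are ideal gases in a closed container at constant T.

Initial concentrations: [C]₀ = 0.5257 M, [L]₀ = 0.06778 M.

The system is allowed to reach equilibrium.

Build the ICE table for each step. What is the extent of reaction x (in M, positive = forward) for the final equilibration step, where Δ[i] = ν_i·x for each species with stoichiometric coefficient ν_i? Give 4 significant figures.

Q₀ = 5.9233e-04 vs Keq = 6181 ⇒ Q<K, forward
Step 1:
                  C         L
  I          0.5257   0.06778
  C          -0.525     1.575
  E       7.1720e-04     1.643
  solve Keq expr → x = 0.525; check Q = 6181

x = 0.525 M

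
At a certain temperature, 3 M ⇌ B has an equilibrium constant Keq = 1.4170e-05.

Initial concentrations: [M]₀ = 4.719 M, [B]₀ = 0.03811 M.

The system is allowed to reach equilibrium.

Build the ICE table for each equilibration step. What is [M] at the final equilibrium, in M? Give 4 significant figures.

[M]_eq = 4.829 M

Q₀ = 3.6265e-04 vs Keq = 1.4170e-05 ⇒ Q>K, reverse
Step 1:
                  M         B
  Initial     4.719   0.03811
  Change     0.1095  -0.03651
  Equil       4.829  0.001595
  solve Keq expr → x = -0.03651; check Q = 1.4170e-05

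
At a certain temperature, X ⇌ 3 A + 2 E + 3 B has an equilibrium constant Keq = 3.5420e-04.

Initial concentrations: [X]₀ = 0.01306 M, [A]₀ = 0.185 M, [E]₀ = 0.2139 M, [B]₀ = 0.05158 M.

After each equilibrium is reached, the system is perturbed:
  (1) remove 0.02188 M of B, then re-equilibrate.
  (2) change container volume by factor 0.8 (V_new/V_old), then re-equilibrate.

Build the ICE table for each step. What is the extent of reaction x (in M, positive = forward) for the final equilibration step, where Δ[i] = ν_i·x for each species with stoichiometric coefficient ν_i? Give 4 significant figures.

Q₀ = 3.0440e-06 vs Keq = 3.5420e-04 ⇒ Q<K, forward
Step 1:
                    X           A           E           B
  I           0.01306       0.185      0.2139     0.05158
  C          -0.01192     0.03575     0.02383     0.03575
  E          0.001143      0.2208      0.2377     0.08733
  solve Keq expr → x = 0.01192; check Q = 3.5420e-04
Then remove 0.02188 M of B.
Step 2:
                    X           A           E           B
  I          0.001143      0.2208      0.2377     0.06545
  C       -6.0261e-04    0.001808    0.001205    0.001808
  E        5.4062e-04      0.2226      0.2389     0.06726
  solve Keq expr → x = 6.0261e-04; check Q = 3.5420e-04
Then change container volume by factor 0.8 (V_new/V_old).
Step 3:
                    X           A           E           B
  I        6.7577e-04      0.2782      0.2987     0.08407
  C          0.001767   -0.005301   -0.003534   -0.005301
  E          0.002443      0.2729      0.2951     0.07877
  solve Keq expr → x = -0.001767; check Q = 3.5420e-04

x = -0.001767 M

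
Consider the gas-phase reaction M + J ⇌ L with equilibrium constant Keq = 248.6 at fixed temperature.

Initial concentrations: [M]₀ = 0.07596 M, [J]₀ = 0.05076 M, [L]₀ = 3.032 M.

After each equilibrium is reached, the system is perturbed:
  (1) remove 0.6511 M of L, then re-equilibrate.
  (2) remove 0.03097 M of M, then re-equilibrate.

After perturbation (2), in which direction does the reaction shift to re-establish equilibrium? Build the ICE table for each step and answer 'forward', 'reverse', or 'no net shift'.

Q₀ = 786.4 vs Keq = 248.6 ⇒ Q>K, reverse
Step 1:
                  M         J         L
  Initial   0.07596   0.05076     3.032
  Change    0.04694   0.04694  -0.04694
  Equil      0.1229    0.0977     2.985
  solve Keq expr → x = -0.04694; check Q = 248.6
Then remove 0.6511 M of L.
Step 2:
                  M         J         L
  Initial    0.1229    0.0977     2.334
  Change   -0.01234  -0.01234   0.01234
  Equil      0.1106   0.08536     2.346
  solve Keq expr → x = 0.01234; check Q = 248.6
Then remove 0.03097 M of M.
Step 3:
                  M         J         L
  Initial   0.07959   0.08536     2.346
  Change    0.01442   0.01442  -0.01442
  Equil     0.09401   0.09978     2.332
  solve Keq expr → x = -0.01442; check Q = 248.6

Direction: reverse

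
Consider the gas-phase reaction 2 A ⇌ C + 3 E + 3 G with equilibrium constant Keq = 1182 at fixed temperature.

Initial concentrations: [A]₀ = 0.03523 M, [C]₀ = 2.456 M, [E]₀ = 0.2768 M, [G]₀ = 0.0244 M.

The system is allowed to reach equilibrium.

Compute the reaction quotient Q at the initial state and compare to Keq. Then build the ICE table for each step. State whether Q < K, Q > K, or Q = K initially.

Q₀ = 6.0964e-04; Q < K (proceeds forward)

Q₀ = 6.0964e-04 vs Keq = 1182 ⇒ Q<K, forward
Step 1:
                  A         C         E         G
  Initial   0.03523     2.456    0.2768    0.0244
  Change   -0.03505   0.01752   0.05257   0.05257
  Equil   1.8464e-04     2.474    0.3294   0.07697
  solve Keq expr → x = 0.01752; check Q = 1182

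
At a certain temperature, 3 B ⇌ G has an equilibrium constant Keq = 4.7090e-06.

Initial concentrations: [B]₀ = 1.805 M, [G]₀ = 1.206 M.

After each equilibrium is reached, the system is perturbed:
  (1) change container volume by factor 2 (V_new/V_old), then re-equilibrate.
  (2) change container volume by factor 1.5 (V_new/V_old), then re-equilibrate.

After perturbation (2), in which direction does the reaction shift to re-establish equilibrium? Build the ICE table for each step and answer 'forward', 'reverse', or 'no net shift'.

Direction: reverse

Q₀ = 0.2051 vs Keq = 4.7090e-06 ⇒ Q>K, reverse
Step 1:
                    B           G
  I             1.805       1.206
  C             3.616      -1.205
  E             5.421  7.5008e-04
  solve Keq expr → x = -1.205; check Q = 4.7090e-06
Then change container volume by factor 2 (V_new/V_old).
Step 2:
                    B           G
  I              2.71  3.7504e-04
  C        8.4358e-04 -2.8119e-04
  E             2.711  9.3847e-05
  solve Keq expr → x = -2.8119e-04; check Q = 4.7090e-06
Then change container volume by factor 1.5 (V_new/V_old).
Step 3:
                    B           G
  I             1.807  6.2565e-05
  C        1.0426e-04 -3.4753e-05
  E             1.808  2.7811e-05
  solve Keq expr → x = -3.4753e-05; check Q = 4.7090e-06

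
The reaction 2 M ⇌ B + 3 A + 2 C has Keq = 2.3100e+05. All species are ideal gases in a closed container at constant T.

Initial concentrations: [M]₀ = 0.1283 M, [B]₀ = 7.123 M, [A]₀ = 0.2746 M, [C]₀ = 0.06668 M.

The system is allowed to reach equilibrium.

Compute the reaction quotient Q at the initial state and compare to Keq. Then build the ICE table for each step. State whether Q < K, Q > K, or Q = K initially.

Q₀ = 0.03984 vs Keq = 2.3100e+05 ⇒ Q<K, forward
Step 1:
                  M         B         A         C
  I          0.1283     7.123    0.2746   0.06668
  C          -0.128   0.06398    0.1919     0.128
  E       3.4594e-04     7.187    0.4665    0.1946
  solve Keq expr → x = 0.06398; check Q = 2.3100e+05

Q₀ = 0.03984; Q < K (proceeds forward)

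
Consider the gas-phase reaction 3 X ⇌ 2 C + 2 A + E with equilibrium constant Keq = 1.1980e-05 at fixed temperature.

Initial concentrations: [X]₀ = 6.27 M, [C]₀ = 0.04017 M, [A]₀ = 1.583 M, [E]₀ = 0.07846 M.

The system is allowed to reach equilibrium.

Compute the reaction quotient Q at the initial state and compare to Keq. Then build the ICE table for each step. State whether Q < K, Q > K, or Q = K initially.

Q₀ = 1.2871e-06 vs Keq = 1.1980e-05 ⇒ Q<K, forward
Step 1:
                    X           C           A           E
  init           6.27     0.04017       1.583     0.07846
  Δ          -0.08785     0.05857     0.05857     0.02928
  eq            6.182     0.09874       1.642      0.1077
  solve Keq expr → x = 0.02928; check Q = 1.1980e-05

Q₀ = 1.2871e-06; Q < K (proceeds forward)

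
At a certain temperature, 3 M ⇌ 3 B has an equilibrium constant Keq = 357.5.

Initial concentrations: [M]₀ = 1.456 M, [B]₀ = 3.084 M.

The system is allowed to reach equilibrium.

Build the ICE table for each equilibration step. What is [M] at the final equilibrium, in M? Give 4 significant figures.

Q₀ = 9.503 vs Keq = 357.5 ⇒ Q<K, forward
Step 1:
                  M         B
  init        1.456     3.084
  Δ         -0.8953    0.8953
  eq         0.5607     3.979
  solve Keq expr → x = 0.2984; check Q = 357.5

[M]_eq = 0.5607 M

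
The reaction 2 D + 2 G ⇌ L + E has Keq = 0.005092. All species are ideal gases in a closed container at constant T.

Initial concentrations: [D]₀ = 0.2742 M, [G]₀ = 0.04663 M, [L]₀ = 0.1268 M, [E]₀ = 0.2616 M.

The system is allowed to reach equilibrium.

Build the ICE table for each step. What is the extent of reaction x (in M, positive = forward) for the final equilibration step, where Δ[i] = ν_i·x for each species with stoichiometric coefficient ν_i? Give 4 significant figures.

x = -0.1259 M

Q₀ = 202.9 vs Keq = 0.005092 ⇒ Q>K, reverse
Step 1:
                    D           G           L           E
  init         0.2742     0.04663      0.1268      0.2616
  Δ            0.2518      0.2518     -0.1259     -0.1259
  eq            0.526      0.2984  9.2399e-04      0.1357
  solve Keq expr → x = -0.1259; check Q = 0.005092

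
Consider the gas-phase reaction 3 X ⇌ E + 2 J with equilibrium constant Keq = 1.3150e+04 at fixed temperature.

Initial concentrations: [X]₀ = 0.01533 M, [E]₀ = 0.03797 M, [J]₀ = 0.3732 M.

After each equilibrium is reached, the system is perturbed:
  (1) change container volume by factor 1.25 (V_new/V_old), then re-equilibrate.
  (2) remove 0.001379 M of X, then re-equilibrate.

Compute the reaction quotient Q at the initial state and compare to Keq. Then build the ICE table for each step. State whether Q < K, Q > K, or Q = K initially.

Q₀ = 1468 vs Keq = 1.3150e+04 ⇒ Q<K, forward
Step 1:
                   X          E          J
  init       0.01533    0.03797     0.3732
  Δ        -0.007716   0.002572   0.005144
  eq        0.007614    0.04054     0.3783
  solve Keq expr → x = 0.002572; check Q = 1.3150e+04
Then change container volume by factor 1.25 (V_new/V_old).
Step 2:
                   X          E          J
  init      0.006091    0.03243     0.3027
  Δ                0          0          0
  eq        0.006091    0.03243     0.3027
  solve Keq expr → x = 0; check Q = 1.3150e+04
Then remove 0.001379 M of X.
Step 3:
                   X          E          J
  init      0.004712    0.03243     0.3027
  Δ         0.001339 -4.4634e-04 -8.9267e-04
  eq        0.006051    0.03199     0.3018
  solve Keq expr → x = -4.4634e-04; check Q = 1.3150e+04

Q₀ = 1468; Q < K (proceeds forward)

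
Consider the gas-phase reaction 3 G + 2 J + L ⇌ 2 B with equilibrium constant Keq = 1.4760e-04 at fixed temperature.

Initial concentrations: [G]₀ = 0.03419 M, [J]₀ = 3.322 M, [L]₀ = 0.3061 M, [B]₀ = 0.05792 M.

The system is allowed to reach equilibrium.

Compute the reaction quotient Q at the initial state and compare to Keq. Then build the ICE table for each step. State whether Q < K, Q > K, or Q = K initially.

Q₀ = 24.85 vs Keq = 1.4760e-04 ⇒ Q>K, reverse
Step 1:
                  G         J         L         B
  I         0.03419     3.322    0.3061   0.05792
  C         0.08541   0.05694   0.02847  -0.05694
  E          0.1196     3.379    0.3346 9.8208e-04
  solve Keq expr → x = -0.02847; check Q = 1.4760e-04

Q₀ = 24.85; Q > K (proceeds reverse)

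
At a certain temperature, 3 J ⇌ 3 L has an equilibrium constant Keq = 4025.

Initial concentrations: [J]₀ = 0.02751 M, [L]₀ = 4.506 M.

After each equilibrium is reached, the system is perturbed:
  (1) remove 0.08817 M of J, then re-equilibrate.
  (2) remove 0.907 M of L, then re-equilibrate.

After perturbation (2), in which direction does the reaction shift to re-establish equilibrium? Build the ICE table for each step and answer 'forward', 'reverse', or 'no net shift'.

Direction: forward

Q₀ = 4.3944e+06 vs Keq = 4025 ⇒ Q>K, reverse
Step 1:
                  J         L
  init      0.02751     4.506
  Δ          0.2406   -0.2406
  eq         0.2681     4.265
  solve Keq expr → x = -0.08021; check Q = 4025
Then remove 0.08817 M of J.
Step 2:
                  J         L
  init         0.18     4.265
  Δ         0.08296  -0.08296
  eq         0.2629     4.182
  solve Keq expr → x = -0.02765; check Q = 4025
Then remove 0.907 M of L.
Step 3:
                  J         L
  init       0.2629     3.275
  Δ        -0.05365   0.05365
  eq         0.2093     3.329
  solve Keq expr → x = 0.01788; check Q = 4025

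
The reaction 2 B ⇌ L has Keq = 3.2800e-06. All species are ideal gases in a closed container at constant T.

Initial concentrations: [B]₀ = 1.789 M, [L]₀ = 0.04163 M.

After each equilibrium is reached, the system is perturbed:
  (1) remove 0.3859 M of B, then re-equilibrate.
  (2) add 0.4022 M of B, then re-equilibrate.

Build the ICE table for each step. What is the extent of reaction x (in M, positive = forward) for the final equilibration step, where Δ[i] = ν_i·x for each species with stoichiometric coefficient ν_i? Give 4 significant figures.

Q₀ = 0.01301 vs Keq = 3.2800e-06 ⇒ Q>K, reverse
Step 1:
                  B         L
  Initial     1.789   0.04163
  Change    0.08324  -0.04162
  Equil       1.872 1.1497e-05
  solve Keq expr → x = -0.04162; check Q = 3.2800e-06
Then remove 0.3859 M of B.
Step 2:
                  B         L
  Initial     1.486 1.1497e-05
  Change  8.5021e-06 -4.2510e-06
  Equil       1.486 7.2463e-06
  solve Keq expr → x = -4.2510e-06; check Q = 3.2800e-06
Then add 0.4022 M of B.
Step 3:
                  B         L
  Initial     1.889 7.2463e-06
  Change  -8.9042e-06 4.4521e-06
  Equil       1.889 1.1698e-05
  solve Keq expr → x = 4.4521e-06; check Q = 3.2800e-06

x = 4.4521e-06 M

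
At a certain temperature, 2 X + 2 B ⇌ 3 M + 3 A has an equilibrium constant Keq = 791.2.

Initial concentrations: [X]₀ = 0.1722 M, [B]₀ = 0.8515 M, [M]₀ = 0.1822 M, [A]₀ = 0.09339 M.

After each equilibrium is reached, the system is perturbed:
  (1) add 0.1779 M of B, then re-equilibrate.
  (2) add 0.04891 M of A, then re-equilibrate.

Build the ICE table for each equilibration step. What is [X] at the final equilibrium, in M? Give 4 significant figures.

[X]_eq = 0.002967 M

Q₀ = 2.2915e-04 vs Keq = 791.2 ⇒ Q<K, forward
Step 1:
                   X          B          M          A
  Initial     0.1722     0.8515     0.1822    0.09339
  Change     -0.1691    -0.1691     0.2537     0.2537
  Equil     0.003066     0.6824     0.4359     0.3471
  solve Keq expr → x = 0.08457; check Q = 791.2
Then add 0.1779 M of B.
Step 2:
                   X          B          M          A
  Initial   0.003066     0.8603     0.4359     0.3471
  Change  -6.1485e-04 -6.1485e-04 9.2228e-04 9.2228e-04
  Equil     0.002451     0.8597     0.4368      0.348
  solve Keq expr → x = 3.0743e-04; check Q = 791.2
Then add 0.04891 M of A.
Step 3:
                   X          B          M          A
  Initial   0.002451     0.8597     0.4368     0.3969
  Change  5.1608e-04 5.1608e-04 -7.7412e-04 -7.7412e-04
  Equil     0.002967     0.8602      0.436     0.3961
  solve Keq expr → x = -2.5804e-04; check Q = 791.2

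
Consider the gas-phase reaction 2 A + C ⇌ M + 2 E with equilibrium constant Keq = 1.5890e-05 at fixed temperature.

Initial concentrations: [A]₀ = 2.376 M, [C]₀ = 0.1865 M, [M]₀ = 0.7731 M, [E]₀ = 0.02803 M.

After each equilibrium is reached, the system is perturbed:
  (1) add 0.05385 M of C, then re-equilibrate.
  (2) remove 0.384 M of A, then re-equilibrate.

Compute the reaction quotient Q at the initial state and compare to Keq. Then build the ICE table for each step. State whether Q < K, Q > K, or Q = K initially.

Q₀ = 5.7691e-04 vs Keq = 1.5890e-05 ⇒ Q>K, reverse
Step 1:
                  A         C         M         E
  Initial     2.376    0.1865    0.7731   0.02803
  Change    0.02315   0.01158  -0.01158  -0.02315
  Equil       2.399    0.1981    0.7615  0.004877
  solve Keq expr → x = -0.01158; check Q = 1.5890e-05
Then add 0.05385 M of C.
Step 2:
                  A         C         M         E
  Initial     2.399    0.2519    0.7615  0.004877
  Change  -6.1730e-04 -3.0865e-04 3.0865e-04 6.1730e-04
  Equil       2.399    0.2516    0.7618  0.005495
  solve Keq expr → x = 3.0865e-04; check Q = 1.5890e-05
Then remove 0.384 M of A.
Step 3:
                  A         C         M         E
  Initial     2.015    0.2516    0.7618  0.005495
  Change  8.7238e-04 4.3619e-04 -4.3619e-04 -8.7238e-04
  Equil       2.015    0.2521    0.7614  0.004622
  solve Keq expr → x = -4.3619e-04; check Q = 1.5890e-05

Q₀ = 5.7691e-04; Q > K (proceeds reverse)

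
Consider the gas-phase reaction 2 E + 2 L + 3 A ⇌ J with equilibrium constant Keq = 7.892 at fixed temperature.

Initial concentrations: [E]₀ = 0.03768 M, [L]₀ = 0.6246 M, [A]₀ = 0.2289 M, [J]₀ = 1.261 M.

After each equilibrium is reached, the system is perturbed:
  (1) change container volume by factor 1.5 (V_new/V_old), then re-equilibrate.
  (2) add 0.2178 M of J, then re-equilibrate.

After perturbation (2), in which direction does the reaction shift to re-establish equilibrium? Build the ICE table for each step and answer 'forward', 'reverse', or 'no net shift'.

Direction: reverse

Q₀ = 1.8982e+05 vs Keq = 7.892 ⇒ Q>K, reverse
Step 1:
                    E           L           A           J
  I           0.03768      0.6246      0.2289       1.261
  C             0.413       0.413      0.6196     -0.2065
  E            0.4507       1.038      0.8485       1.054
  solve Keq expr → x = -0.2065; check Q = 7.892
Then change container volume by factor 1.5 (V_new/V_old).
Step 2:
                    E           L           A           J
  I            0.3005      0.6918      0.5656       0.703
  C            0.1586      0.1586      0.2378    -0.07928
  E             0.459      0.8503      0.8035      0.6237
  solve Keq expr → x = -0.07928; check Q = 7.892
Then add 0.2178 M of J.
Step 3:
                    E           L           A           J
  I             0.459      0.8503      0.8035      0.8415
  C           0.02368     0.02368     0.03552    -0.01184
  E            0.4827       0.874       0.839      0.8297
  solve Keq expr → x = -0.01184; check Q = 7.892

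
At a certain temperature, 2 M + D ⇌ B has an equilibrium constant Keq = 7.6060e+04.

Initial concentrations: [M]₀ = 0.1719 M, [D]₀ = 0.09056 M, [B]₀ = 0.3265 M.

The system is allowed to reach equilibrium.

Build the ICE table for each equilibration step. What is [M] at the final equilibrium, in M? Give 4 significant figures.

[M]_eq = 0.01928 M

Q₀ = 122 vs Keq = 7.6060e+04 ⇒ Q<K, forward
Step 1:
                   M          D          B
  I           0.1719    0.09056     0.3265
  C          -0.1526   -0.07631    0.07631
  E          0.01928    0.01425     0.4028
  solve Keq expr → x = 0.07631; check Q = 7.6060e+04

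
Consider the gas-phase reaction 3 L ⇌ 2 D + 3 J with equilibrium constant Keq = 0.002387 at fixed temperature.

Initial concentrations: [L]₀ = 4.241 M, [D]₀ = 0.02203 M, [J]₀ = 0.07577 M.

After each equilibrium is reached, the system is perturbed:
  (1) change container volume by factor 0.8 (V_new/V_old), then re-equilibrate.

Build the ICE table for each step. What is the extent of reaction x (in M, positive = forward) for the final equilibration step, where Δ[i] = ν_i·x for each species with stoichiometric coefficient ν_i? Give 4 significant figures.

Q₀ = 2.7677e-09 vs Keq = 0.002387 ⇒ Q<K, forward
Step 1:
                   L          D          J
  Initial      4.241    0.02203    0.07577
  Change     -0.6932     0.4621     0.6932
  Equil        3.548     0.4842      0.769
  solve Keq expr → x = 0.2311; check Q = 0.002387
Then change container volume by factor 0.8 (V_new/V_old).
Step 2:
                   L          D          J
  Initial      4.435     0.6052     0.9612
  Change     0.07186   -0.04791   -0.07186
  Equil        4.507     0.5573     0.8894
  solve Keq expr → x = -0.02395; check Q = 0.002387

x = -0.02395 M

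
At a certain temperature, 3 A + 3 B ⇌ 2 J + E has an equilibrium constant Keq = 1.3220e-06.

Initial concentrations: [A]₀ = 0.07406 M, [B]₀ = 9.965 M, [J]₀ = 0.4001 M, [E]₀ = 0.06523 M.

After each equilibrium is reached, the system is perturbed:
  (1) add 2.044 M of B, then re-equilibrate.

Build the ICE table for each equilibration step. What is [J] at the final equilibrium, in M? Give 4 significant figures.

Q₀ = 0.02598 vs Keq = 1.3220e-06 ⇒ Q>K, reverse
Step 1:
                    A           B           J           E
  init        0.07406       9.965      0.4001     0.06523
  Δ            0.1946      0.1946     -0.1297    -0.06486
  eq           0.2686       10.16      0.2704  3.6768e-04
  solve Keq expr → x = -0.06486; check Q = 1.3220e-06
Then add 2.044 M of B.
Step 2:
                    A           B           J           E
  init         0.2686        12.2      0.2704  3.6768e-04
  Δ       -7.8432e-04 -7.8432e-04  5.2288e-04  2.6144e-04
  eq           0.2679        12.2      0.2709  6.2912e-04
  solve Keq expr → x = 2.6144e-04; check Q = 1.3220e-06

[J]_eq = 0.2709 M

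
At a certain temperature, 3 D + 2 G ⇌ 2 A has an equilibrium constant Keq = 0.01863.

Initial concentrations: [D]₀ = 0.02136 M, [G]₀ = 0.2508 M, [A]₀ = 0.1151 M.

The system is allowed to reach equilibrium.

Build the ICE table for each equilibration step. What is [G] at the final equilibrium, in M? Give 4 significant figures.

Q₀ = 2.1612e+04 vs Keq = 0.01863 ⇒ Q>K, reverse
Step 1:
                   D          G          A
  Initial    0.02136     0.2508     0.1151
  Change      0.1666     0.1111    -0.1111
  Equil        0.188     0.3619   0.004025
  solve Keq expr → x = -0.05554; check Q = 0.01863

[G]_eq = 0.3619 M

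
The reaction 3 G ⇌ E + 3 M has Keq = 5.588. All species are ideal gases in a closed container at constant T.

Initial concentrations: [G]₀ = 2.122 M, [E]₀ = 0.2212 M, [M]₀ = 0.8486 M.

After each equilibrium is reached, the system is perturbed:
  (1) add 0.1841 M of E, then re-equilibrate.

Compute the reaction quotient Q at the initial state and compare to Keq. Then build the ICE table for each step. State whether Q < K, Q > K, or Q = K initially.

Q₀ = 0.01415; Q < K (proceeds forward)

Q₀ = 0.01415 vs Keq = 5.588 ⇒ Q<K, forward
Step 1:
                  G         E         M
  I           2.122    0.2212    0.8486
  C          -1.162    0.3873     1.162
  E          0.9601    0.6085     2.011
  solve Keq expr → x = 0.3873; check Q = 5.588
Then add 0.1841 M of E.
Step 2:
                  G         E         M
  I          0.9601    0.7926     2.011
  C         0.05309   -0.0177  -0.05309
  E           1.013    0.7749     1.957
  solve Keq expr → x = -0.0177; check Q = 5.588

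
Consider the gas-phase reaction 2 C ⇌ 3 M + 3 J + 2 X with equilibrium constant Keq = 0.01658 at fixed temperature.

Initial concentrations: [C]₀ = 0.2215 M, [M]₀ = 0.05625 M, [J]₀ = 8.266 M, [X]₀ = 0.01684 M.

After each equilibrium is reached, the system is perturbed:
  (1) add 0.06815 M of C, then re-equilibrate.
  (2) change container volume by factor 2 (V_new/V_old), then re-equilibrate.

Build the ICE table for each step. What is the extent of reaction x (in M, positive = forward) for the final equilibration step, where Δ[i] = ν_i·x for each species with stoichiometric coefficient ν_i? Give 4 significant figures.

x = 0.01487 M

Q₀ = 5.8102e-04 vs Keq = 0.01658 ⇒ Q<K, forward
Step 1:
                   C          M          J          X
  I           0.2215    0.05625      8.266    0.01684
  C         -0.02266    0.03399    0.03399    0.02266
  E           0.1988    0.09024        8.3     0.0395
  solve Keq expr → x = 0.01133; check Q = 0.01658
Then add 0.06815 M of C.
Step 2:
                   C          M          J          X
  I            0.267    0.09024        8.3     0.0395
  C         -0.00572   0.008581   0.008581    0.00572
  E           0.2613    0.09882      8.309    0.04522
  solve Keq expr → x = 0.00286; check Q = 0.01658
Then change container volume by factor 2 (V_new/V_old).
Step 3:
                   C          M          J          X
  I           0.1306    0.04941      4.154    0.02261
  C         -0.02975    0.04462    0.04462    0.02975
  E           0.1009    0.09403      4.199    0.05236
  solve Keq expr → x = 0.01487; check Q = 0.01658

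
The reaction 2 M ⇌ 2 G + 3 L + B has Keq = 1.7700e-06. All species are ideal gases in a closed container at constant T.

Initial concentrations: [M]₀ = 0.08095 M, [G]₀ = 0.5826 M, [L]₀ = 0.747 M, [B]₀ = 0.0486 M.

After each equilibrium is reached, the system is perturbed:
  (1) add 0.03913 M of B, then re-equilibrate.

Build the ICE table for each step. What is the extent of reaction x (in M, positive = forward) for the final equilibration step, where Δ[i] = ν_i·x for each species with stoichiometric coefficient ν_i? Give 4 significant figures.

x = -0.03912 M

Q₀ = 1.049 vs Keq = 1.7700e-06 ⇒ Q>K, reverse
Step 1:
                    M           G           L           B
  init        0.08095      0.5826       0.747      0.0486
  Δ            0.0972     -0.0972     -0.1458     -0.0486
  eq           0.1781      0.4854      0.6012  1.0972e-06
  solve Keq expr → x = -0.0486; check Q = 1.7700e-06
Then add 0.03913 M of B.
Step 2:
                    M           G           L           B
  init         0.1781      0.4854      0.6012     0.03913
  Δ           0.07825    -0.07825     -0.1174    -0.03912
  eq           0.2564      0.4072      0.4838  6.1974e-06
  solve Keq expr → x = -0.03912; check Q = 1.7700e-06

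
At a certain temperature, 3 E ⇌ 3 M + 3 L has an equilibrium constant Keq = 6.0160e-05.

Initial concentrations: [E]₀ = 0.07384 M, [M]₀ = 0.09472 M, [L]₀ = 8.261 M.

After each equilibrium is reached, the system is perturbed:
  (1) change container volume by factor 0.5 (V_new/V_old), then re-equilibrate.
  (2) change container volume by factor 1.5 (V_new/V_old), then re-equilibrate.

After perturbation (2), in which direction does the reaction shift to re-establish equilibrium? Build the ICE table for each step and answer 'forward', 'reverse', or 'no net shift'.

Direction: forward

Q₀ = 1190 vs Keq = 6.0160e-05 ⇒ Q>K, reverse
Step 1:
                  E         M         L
  init      0.07384   0.09472     8.261
  Δ         0.09392  -0.09392  -0.09392
  eq         0.1678 8.0484e-04     8.167
  solve Keq expr → x = -0.03131; check Q = 6.0160e-05
Then change container volume by factor 0.5 (V_new/V_old).
Step 2:
                  E         M         L
  init       0.3355   0.00161     16.33
  Δ       8.0288e-04 -8.0288e-04 -8.0288e-04
  eq         0.3363 8.0681e-04     16.33
  solve Keq expr → x = -2.6763e-04; check Q = 6.0160e-05
Then change container volume by factor 1.5 (V_new/V_old).
Step 3:
                  E         M         L
  init       0.2242 5.3787e-04     10.89
  Δ       -2.6795e-04 2.6795e-04 2.6795e-04
  eq         0.2239 8.0583e-04     10.89
  solve Keq expr → x = 8.9317e-05; check Q = 6.0160e-05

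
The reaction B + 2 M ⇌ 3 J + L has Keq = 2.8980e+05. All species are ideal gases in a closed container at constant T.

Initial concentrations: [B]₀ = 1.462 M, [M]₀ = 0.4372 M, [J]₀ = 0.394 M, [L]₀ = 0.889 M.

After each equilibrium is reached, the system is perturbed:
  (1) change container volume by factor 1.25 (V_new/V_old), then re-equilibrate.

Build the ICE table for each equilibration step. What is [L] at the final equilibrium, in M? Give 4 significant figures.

Q₀ = 0.1946 vs Keq = 2.8980e+05 ⇒ Q<K, forward
Step 1:
                    B           M           J           L
  Initial       1.462      0.4372       0.394       0.889
  Change      -0.2177     -0.4353       0.653      0.2177
  Equil         1.244    0.001877       1.047       1.107
  solve Keq expr → x = 0.2177; check Q = 2.8980e+05
Then change container volume by factor 1.25 (V_new/V_old).
Step 2:
                    B           M           J           L
  Initial      0.9955    0.001501      0.8376      0.8853
  Change  -7.8911e-05 -1.5782e-04  2.3673e-04  7.8911e-05
  Equil        0.9954    0.001344      0.8378      0.8854
  solve Keq expr → x = 7.8911e-05; check Q = 2.8980e+05

[L]_eq = 0.8854 M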